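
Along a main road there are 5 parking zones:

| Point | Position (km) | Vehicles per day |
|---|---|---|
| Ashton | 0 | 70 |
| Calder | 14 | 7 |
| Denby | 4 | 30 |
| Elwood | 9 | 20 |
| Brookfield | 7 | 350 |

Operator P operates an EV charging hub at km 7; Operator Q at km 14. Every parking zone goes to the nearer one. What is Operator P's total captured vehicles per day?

The indifferent point is the midpoint (7+14)/2 = 10.5; parking zones left of it (closer to Operator P at 7) go to Operator P, those right go to Operator Q.
  Ashton at 0 (w=70) → Operator P
  Denby at 4 (w=30) → Operator P
  Brookfield at 7 (w=350) → Operator P
  Elwood at 9 (w=20) → Operator P
  Calder at 14 (w=7) → Operator Q
Operator P captures 470; Operator Q captures 7.

470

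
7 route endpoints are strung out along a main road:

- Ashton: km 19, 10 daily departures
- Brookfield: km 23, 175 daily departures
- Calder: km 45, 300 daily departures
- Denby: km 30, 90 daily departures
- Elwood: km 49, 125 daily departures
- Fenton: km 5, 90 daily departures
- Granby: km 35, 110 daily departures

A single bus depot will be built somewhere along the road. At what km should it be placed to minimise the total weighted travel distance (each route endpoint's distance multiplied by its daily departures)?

x = 35

For a sum of weighted absolute distances on a line, the optimum is the weighted median (not the mean). Total weight W = 900; half-weight = 450.
Sort by position and accumulate weight:
  km 5 (Fenton, w=90) → cum 90
  km 19 (Ashton, w=10) → cum 100
  km 23 (Brookfield, w=175) → cum 275
  km 30 (Denby, w=90) → cum 365
  km 35 (Granby, w=110) → cum 475  ≥ 450 → median here
  km 45 (Calder, w=300) → cum 775
  km 49 (Elwood, w=125) → cum 900
Optimal location: km 35.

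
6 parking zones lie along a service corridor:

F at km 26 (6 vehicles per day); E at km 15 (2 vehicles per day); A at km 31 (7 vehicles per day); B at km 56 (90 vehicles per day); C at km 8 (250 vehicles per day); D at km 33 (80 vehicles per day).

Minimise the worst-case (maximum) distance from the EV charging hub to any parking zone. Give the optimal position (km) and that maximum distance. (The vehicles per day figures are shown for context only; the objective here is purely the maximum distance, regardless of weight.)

The 1-center on a line is the midpoint of the two extreme points: leftmost at 8, rightmost at 56.
Optimal location = (8 + 56)/2 = 32; maximum distance = (56 − 8)/2 = 24.

location 32, max distance 24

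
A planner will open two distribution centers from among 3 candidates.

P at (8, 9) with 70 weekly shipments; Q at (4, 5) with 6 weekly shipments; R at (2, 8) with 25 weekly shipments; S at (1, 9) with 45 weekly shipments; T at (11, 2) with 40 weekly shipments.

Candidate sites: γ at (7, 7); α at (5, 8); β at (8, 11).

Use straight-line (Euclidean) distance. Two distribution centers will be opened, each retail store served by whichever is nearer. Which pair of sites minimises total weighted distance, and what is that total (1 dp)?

Evaluate every pair (each demand assigned to the nearer of the two):
  {γ, α}: total = 692.2
  {α, β}: total = 758.9
  {γ, β}: total = 829.8
Best pair: {γ, α} with total 692.2.

{γ, α}, total 692.2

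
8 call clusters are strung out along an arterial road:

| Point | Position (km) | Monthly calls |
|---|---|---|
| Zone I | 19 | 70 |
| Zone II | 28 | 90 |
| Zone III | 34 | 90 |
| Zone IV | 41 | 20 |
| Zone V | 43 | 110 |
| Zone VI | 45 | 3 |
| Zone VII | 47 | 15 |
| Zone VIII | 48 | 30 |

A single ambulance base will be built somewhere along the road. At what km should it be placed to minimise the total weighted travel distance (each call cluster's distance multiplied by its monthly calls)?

For a sum of weighted absolute distances on a line, the optimum is the weighted median (not the mean). Total weight W = 428; half-weight = 214.
Sort by position and accumulate weight:
  km 19 (Zone I, w=70) → cum 70
  km 28 (Zone II, w=90) → cum 160
  km 34 (Zone III, w=90) → cum 250  ≥ 214 → median here
  km 41 (Zone IV, w=20) → cum 270
  km 43 (Zone V, w=110) → cum 380
  km 45 (Zone VI, w=3) → cum 383
  km 47 (Zone VII, w=15) → cum 398
  km 48 (Zone VIII, w=30) → cum 428
Optimal location: km 34.

x = 34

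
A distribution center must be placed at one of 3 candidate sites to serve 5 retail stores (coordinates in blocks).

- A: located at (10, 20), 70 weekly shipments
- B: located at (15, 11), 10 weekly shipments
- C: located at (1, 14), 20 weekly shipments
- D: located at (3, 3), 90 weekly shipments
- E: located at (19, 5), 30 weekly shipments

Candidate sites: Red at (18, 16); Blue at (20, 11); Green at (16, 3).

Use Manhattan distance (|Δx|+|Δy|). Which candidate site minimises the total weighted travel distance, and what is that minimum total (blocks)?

Total weighted distance at each candidate:
  Red (18, 16): total = 4180
  Blue (20, 11): total = 4280
  Green (16, 3): total = 3540
Minimum is at Green with total 3540 blocks.

Green, total 3540 blocks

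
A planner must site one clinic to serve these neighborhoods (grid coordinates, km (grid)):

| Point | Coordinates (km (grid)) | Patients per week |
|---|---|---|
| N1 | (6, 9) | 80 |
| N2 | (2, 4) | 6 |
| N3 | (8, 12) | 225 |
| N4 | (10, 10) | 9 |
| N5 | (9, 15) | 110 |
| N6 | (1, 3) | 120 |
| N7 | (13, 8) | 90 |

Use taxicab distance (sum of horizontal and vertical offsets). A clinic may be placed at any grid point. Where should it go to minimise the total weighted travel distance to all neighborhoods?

(8, 12)

Manhattan distance separates: Σwᵢ(|x−xᵢ|+|y−yᵢ|) = Σwᵢ|x−xᵢ| + Σwᵢ|y−yᵢ|, so x and y are optimised independently as 1-D weighted medians.
Total weight W = 640; half = 320.
x-coordinate, sorted with cumulative weight:
  x=1 (N6, w=120) cum 120
  x=2 (N2, w=6) cum 126
  x=6 (N1, w=80) cum 206
  x=8 (N3, w=225) cum 431  ← median
  x=9 (N5, w=110) cum 541
  x=10 (N4, w=9) cum 550
  x=13 (N7, w=90) cum 640
⇒ x* = 8
y-coordinate, sorted with cumulative weight:
  y=3 (N6, w=120) cum 120
  y=4 (N2, w=6) cum 126
  y=8 (N7, w=90) cum 216
  y=9 (N1, w=80) cum 296
  y=10 (N4, w=9) cum 305
  y=12 (N3, w=225) cum 530  ← median
  y=15 (N5, w=110) cum 640
⇒ y* = 12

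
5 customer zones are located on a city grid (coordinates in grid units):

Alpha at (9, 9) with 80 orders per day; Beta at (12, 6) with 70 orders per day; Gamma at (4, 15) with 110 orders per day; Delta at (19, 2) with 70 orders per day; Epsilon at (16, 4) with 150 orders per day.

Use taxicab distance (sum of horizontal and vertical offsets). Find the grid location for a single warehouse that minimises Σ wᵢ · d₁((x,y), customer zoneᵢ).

(12, 6)

Manhattan distance separates: Σwᵢ(|x−xᵢ|+|y−yᵢ|) = Σwᵢ|x−xᵢ| + Σwᵢ|y−yᵢ|, so x and y are optimised independently as 1-D weighted medians.
Total weight W = 480; half = 240.
x-coordinate, sorted with cumulative weight:
  x=4 (Gamma, w=110) cum 110
  x=9 (Alpha, w=80) cum 190
  x=12 (Beta, w=70) cum 260  ← median
  x=16 (Epsilon, w=150) cum 410
  x=19 (Delta, w=70) cum 480
⇒ x* = 12
y-coordinate, sorted with cumulative weight:
  y=2 (Delta, w=70) cum 70
  y=4 (Epsilon, w=150) cum 220
  y=6 (Beta, w=70) cum 290  ← median
  y=9 (Alpha, w=80) cum 370
  y=15 (Gamma, w=110) cum 480
⇒ y* = 6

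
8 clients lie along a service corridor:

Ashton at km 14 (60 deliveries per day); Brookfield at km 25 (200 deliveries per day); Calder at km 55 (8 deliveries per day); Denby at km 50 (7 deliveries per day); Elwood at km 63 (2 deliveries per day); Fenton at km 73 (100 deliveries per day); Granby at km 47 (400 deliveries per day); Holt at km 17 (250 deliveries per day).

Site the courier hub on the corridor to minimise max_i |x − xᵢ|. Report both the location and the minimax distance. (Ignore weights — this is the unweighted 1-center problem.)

location 43.5, max distance 29.5

The 1-center on a line is the midpoint of the two extreme points: leftmost at 14, rightmost at 73.
Optimal location = (14 + 73)/2 = 43.5; maximum distance = (73 − 14)/2 = 29.5.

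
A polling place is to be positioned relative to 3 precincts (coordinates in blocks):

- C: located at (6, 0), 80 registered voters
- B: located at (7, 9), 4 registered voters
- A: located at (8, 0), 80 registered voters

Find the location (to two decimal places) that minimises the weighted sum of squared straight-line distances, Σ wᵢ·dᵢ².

(7.00, 0.22)

The minimiser of Σwᵢ‖p−pᵢ‖² is the weighted centroid p* = (Σwᵢpᵢ)/(Σwᵢ).
Σwᵢ = 164.
Σwᵢxᵢ = 80·6 + 4·7 + 80·8 = 1148.
Σwᵢyᵢ = 80·0 + 4·9 + 80·0 = 36.
x* = 1148/164 = 7.00, y* = 36/164 = 0.22.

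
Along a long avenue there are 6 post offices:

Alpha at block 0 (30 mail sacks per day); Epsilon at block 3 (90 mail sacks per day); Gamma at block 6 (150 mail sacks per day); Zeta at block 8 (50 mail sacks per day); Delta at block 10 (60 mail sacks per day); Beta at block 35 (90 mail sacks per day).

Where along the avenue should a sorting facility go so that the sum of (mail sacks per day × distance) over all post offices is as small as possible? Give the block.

For a sum of weighted absolute distances on a line, the optimum is the weighted median (not the mean). Total weight W = 470; half-weight = 235.
Sort by position and accumulate weight:
  block 0 (Alpha, w=30) → cum 30
  block 3 (Epsilon, w=90) → cum 120
  block 6 (Gamma, w=150) → cum 270  ≥ 235 → median here
  block 8 (Zeta, w=50) → cum 320
  block 10 (Delta, w=60) → cum 380
  block 35 (Beta, w=90) → cum 470
Optimal location: block 6.

x = 6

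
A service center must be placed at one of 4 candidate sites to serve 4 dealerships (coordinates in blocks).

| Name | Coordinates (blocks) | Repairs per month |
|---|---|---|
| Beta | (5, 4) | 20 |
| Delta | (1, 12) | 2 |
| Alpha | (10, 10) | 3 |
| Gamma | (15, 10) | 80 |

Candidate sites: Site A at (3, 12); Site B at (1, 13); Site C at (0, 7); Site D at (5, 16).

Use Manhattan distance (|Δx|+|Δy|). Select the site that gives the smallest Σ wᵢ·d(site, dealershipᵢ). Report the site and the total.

Site A, total 1351 blocks

Total weighted distance at each candidate:
  Site A (3, 12): total = 1351
  Site B (1, 13): total = 1658
  Site C (0, 7): total = 1651
  Site D (5, 16): total = 1569
Minimum is at Site A with total 1351 blocks.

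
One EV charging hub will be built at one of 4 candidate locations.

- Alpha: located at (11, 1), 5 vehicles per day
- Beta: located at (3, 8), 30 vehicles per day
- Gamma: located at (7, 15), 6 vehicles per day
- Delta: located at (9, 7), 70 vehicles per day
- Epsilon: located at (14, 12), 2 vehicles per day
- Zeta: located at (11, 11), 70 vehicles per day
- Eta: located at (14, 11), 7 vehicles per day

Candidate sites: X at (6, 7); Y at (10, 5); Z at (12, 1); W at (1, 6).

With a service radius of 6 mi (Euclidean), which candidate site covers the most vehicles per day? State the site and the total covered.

X, covering 100

Coverage radius r = 6 mi; a point is covered iff (Δx)²+(Δy)² ≤ 6² = 36.
  X (6, 7): covers {Beta, Delta} → 100
  Y (10, 5): covers {Alpha, Delta} → 75
  Z (12, 1): covers {Alpha} → 5
  W (1, 6): covers {Beta} → 30
Maximum coverage at X: 100 vehicles per day.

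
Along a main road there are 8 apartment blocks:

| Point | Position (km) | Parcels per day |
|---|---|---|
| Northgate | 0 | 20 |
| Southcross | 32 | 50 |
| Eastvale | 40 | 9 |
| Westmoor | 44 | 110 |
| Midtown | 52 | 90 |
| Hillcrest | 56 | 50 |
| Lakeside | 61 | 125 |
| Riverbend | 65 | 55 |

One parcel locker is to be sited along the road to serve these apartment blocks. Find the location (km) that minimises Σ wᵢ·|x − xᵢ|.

x = 52

For a sum of weighted absolute distances on a line, the optimum is the weighted median (not the mean). Total weight W = 509; half-weight = 254.5.
Sort by position and accumulate weight:
  km 0 (Northgate, w=20) → cum 20
  km 32 (Southcross, w=50) → cum 70
  km 40 (Eastvale, w=9) → cum 79
  km 44 (Westmoor, w=110) → cum 189
  km 52 (Midtown, w=90) → cum 279  ≥ 254.5 → median here
  km 56 (Hillcrest, w=50) → cum 329
  km 61 (Lakeside, w=125) → cum 454
  km 65 (Riverbend, w=55) → cum 509
Optimal location: km 52.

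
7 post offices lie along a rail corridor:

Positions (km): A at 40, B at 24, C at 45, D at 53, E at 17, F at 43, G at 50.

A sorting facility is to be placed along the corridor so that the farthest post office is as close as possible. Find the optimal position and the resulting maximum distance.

location 35, max distance 18

The 1-center on a line is the midpoint of the two extreme points: leftmost at 17, rightmost at 53.
Optimal location = (17 + 53)/2 = 35; maximum distance = (53 − 17)/2 = 18.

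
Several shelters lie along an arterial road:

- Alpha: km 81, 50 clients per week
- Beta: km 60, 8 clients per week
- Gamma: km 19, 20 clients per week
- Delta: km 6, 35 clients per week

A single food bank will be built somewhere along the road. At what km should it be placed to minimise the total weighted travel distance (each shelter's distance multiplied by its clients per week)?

x = 60

For a sum of weighted absolute distances on a line, the optimum is the weighted median (not the mean). Total weight W = 113; half-weight = 56.5.
Sort by position and accumulate weight:
  km 6 (Delta, w=35) → cum 35
  km 19 (Gamma, w=20) → cum 55
  km 60 (Beta, w=8) → cum 63  ≥ 56.5 → median here
  km 81 (Alpha, w=50) → cum 113
Optimal location: km 60.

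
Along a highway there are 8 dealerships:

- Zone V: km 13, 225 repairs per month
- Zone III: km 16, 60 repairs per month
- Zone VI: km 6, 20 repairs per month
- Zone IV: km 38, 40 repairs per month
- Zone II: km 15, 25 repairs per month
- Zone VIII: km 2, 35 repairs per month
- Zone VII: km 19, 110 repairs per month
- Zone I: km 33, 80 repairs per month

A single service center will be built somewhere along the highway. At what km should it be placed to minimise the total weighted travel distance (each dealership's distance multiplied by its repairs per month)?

x = 15

For a sum of weighted absolute distances on a line, the optimum is the weighted median (not the mean). Total weight W = 595; half-weight = 297.5.
Sort by position and accumulate weight:
  km 2 (Zone VIII, w=35) → cum 35
  km 6 (Zone VI, w=20) → cum 55
  km 13 (Zone V, w=225) → cum 280
  km 15 (Zone II, w=25) → cum 305  ≥ 297.5 → median here
  km 16 (Zone III, w=60) → cum 365
  km 19 (Zone VII, w=110) → cum 475
  km 33 (Zone I, w=80) → cum 555
  km 38 (Zone IV, w=40) → cum 595
Optimal location: km 15.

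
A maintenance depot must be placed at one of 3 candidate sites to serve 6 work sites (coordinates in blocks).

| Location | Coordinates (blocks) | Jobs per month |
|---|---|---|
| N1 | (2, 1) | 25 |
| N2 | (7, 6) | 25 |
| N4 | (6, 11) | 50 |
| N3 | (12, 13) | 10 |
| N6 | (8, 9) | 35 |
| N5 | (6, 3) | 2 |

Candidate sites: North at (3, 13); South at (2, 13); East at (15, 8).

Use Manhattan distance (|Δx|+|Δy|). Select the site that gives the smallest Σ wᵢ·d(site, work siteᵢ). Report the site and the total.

North, total 1281 blocks

Total weighted distance at each candidate:
  North (3, 13): total = 1281
  South (2, 13): total = 1378
  East (15, 8): total = 1738
Minimum is at North with total 1281 blocks.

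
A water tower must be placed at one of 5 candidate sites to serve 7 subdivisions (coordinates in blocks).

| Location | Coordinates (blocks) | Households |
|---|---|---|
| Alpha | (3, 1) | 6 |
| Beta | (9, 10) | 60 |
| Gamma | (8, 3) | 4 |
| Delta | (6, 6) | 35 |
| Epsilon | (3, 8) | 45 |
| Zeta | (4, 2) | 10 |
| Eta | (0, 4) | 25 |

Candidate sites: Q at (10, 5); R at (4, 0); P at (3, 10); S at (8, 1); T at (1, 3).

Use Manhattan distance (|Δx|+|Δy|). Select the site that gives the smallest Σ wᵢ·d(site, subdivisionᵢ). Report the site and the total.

P, total 1112 blocks

Total weighted distance at each candidate:
  Q (10, 5): total = 1432
  R (4, 0): total = 1845
  P (3, 10): total = 1112
  S (8, 1): total = 1748
  T (1, 3): total = 1637
Minimum is at P with total 1112 blocks.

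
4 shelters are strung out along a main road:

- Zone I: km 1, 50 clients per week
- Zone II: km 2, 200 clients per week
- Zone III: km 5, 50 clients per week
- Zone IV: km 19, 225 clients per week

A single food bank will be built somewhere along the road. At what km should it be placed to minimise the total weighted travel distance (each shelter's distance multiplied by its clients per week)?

x = 5

For a sum of weighted absolute distances on a line, the optimum is the weighted median (not the mean). Total weight W = 525; half-weight = 262.5.
Sort by position and accumulate weight:
  km 1 (Zone I, w=50) → cum 50
  km 2 (Zone II, w=200) → cum 250
  km 5 (Zone III, w=50) → cum 300  ≥ 262.5 → median here
  km 19 (Zone IV, w=225) → cum 525
Optimal location: km 5.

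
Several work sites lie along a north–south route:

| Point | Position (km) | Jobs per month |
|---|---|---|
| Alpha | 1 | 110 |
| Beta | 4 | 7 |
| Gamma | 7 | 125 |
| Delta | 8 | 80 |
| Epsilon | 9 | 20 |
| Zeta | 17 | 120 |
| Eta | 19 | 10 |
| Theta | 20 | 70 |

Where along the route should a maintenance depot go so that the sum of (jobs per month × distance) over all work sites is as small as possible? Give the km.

For a sum of weighted absolute distances on a line, the optimum is the weighted median (not the mean). Total weight W = 542; half-weight = 271.
Sort by position and accumulate weight:
  km 1 (Alpha, w=110) → cum 110
  km 4 (Beta, w=7) → cum 117
  km 7 (Gamma, w=125) → cum 242
  km 8 (Delta, w=80) → cum 322  ≥ 271 → median here
  km 9 (Epsilon, w=20) → cum 342
  km 17 (Zeta, w=120) → cum 462
  km 19 (Eta, w=10) → cum 472
  km 20 (Theta, w=70) → cum 542
Optimal location: km 8.

x = 8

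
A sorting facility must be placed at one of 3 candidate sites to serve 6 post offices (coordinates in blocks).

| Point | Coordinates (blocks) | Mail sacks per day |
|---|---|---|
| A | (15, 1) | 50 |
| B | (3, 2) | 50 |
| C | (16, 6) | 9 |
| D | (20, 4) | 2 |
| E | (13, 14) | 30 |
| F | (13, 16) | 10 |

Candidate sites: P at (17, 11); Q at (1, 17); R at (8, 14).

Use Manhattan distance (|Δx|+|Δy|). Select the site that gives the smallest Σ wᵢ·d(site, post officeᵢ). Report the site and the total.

P, total 2124 blocks

Total weighted distance at each candidate:
  P (17, 11): total = 2124
  Q (1, 17): total = 3228
  R (8, 14): total = 2258
Minimum is at P with total 2124 blocks.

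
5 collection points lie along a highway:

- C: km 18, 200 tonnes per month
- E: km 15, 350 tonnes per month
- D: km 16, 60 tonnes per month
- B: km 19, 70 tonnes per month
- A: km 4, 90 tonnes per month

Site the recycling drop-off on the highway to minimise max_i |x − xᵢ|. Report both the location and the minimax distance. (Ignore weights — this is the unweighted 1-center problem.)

The 1-center on a line is the midpoint of the two extreme points: leftmost at 4, rightmost at 19.
Optimal location = (4 + 19)/2 = 11.5; maximum distance = (19 − 4)/2 = 7.5.

location 11.5, max distance 7.5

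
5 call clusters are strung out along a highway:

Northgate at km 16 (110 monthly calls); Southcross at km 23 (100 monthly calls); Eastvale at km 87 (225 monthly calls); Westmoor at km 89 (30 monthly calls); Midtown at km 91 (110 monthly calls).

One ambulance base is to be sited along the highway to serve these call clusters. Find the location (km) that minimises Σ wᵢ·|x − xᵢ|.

x = 87

For a sum of weighted absolute distances on a line, the optimum is the weighted median (not the mean). Total weight W = 575; half-weight = 287.5.
Sort by position and accumulate weight:
  km 16 (Northgate, w=110) → cum 110
  km 23 (Southcross, w=100) → cum 210
  km 87 (Eastvale, w=225) → cum 435  ≥ 287.5 → median here
  km 89 (Westmoor, w=30) → cum 465
  km 91 (Midtown, w=110) → cum 575
Optimal location: km 87.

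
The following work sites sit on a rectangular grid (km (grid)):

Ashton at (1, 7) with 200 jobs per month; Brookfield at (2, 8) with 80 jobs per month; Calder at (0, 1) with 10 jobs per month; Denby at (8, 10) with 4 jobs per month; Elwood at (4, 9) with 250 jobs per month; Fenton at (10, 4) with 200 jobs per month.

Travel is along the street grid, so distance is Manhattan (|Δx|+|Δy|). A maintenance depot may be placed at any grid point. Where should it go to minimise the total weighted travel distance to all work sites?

(4, 7)

Manhattan distance separates: Σwᵢ(|x−xᵢ|+|y−yᵢ|) = Σwᵢ|x−xᵢ| + Σwᵢ|y−yᵢ|, so x and y are optimised independently as 1-D weighted medians.
Total weight W = 744; half = 372.
x-coordinate, sorted with cumulative weight:
  x=0 (Calder, w=10) cum 10
  x=1 (Ashton, w=200) cum 210
  x=2 (Brookfield, w=80) cum 290
  x=4 (Elwood, w=250) cum 540  ← median
  x=8 (Denby, w=4) cum 544
  x=10 (Fenton, w=200) cum 744
⇒ x* = 4
y-coordinate, sorted with cumulative weight:
  y=1 (Calder, w=10) cum 10
  y=4 (Fenton, w=200) cum 210
  y=7 (Ashton, w=200) cum 410  ← median
  y=8 (Brookfield, w=80) cum 490
  y=9 (Elwood, w=250) cum 740
  y=10 (Denby, w=4) cum 744
⇒ y* = 7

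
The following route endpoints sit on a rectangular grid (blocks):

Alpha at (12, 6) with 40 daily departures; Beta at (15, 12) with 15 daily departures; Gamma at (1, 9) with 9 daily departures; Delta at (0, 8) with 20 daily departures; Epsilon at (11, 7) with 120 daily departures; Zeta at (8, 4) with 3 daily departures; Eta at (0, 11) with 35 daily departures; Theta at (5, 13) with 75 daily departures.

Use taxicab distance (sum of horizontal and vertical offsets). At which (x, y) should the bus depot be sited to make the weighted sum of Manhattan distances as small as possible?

Manhattan distance separates: Σwᵢ(|x−xᵢ|+|y−yᵢ|) = Σwᵢ|x−xᵢ| + Σwᵢ|y−yᵢ|, so x and y are optimised independently as 1-D weighted medians.
Total weight W = 317; half = 158.5.
x-coordinate, sorted with cumulative weight:
  x=0 (Delta, w=20) cum 20
  x=0 (Eta, w=35) cum 55
  x=1 (Gamma, w=9) cum 64
  x=5 (Theta, w=75) cum 139
  x=8 (Zeta, w=3) cum 142
  x=11 (Epsilon, w=120) cum 262  ← median
  x=12 (Alpha, w=40) cum 302
  x=15 (Beta, w=15) cum 317
⇒ x* = 11
y-coordinate, sorted with cumulative weight:
  y=4 (Zeta, w=3) cum 3
  y=6 (Alpha, w=40) cum 43
  y=7 (Epsilon, w=120) cum 163  ← median
  y=8 (Delta, w=20) cum 183
  y=9 (Gamma, w=9) cum 192
  y=11 (Eta, w=35) cum 227
  y=12 (Beta, w=15) cum 242
  y=13 (Theta, w=75) cum 317
⇒ y* = 7

(11, 7)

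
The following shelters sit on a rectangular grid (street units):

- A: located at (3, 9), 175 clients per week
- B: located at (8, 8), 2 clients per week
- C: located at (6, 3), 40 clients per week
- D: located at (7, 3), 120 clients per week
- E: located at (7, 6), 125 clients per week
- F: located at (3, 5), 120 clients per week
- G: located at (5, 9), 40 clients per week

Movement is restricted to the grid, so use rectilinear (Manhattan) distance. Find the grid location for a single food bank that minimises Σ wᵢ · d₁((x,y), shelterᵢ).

(5, 6)

Manhattan distance separates: Σwᵢ(|x−xᵢ|+|y−yᵢ|) = Σwᵢ|x−xᵢ| + Σwᵢ|y−yᵢ|, so x and y are optimised independently as 1-D weighted medians.
Total weight W = 622; half = 311.
x-coordinate, sorted with cumulative weight:
  x=3 (A, w=175) cum 175
  x=3 (F, w=120) cum 295
  x=5 (G, w=40) cum 335  ← median
  x=6 (C, w=40) cum 375
  x=7 (D, w=120) cum 495
  x=7 (E, w=125) cum 620
  x=8 (B, w=2) cum 622
⇒ x* = 5
y-coordinate, sorted with cumulative weight:
  y=3 (C, w=40) cum 40
  y=3 (D, w=120) cum 160
  y=5 (F, w=120) cum 280
  y=6 (E, w=125) cum 405  ← median
  y=8 (B, w=2) cum 407
  y=9 (A, w=175) cum 582
  y=9 (G, w=40) cum 622
⇒ y* = 6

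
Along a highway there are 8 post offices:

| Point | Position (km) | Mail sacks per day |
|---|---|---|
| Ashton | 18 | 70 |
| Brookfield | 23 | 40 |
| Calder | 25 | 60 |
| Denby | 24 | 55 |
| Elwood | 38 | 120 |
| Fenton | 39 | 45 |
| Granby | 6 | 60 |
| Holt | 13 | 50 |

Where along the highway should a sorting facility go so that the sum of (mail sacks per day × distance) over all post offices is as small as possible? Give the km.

For a sum of weighted absolute distances on a line, the optimum is the weighted median (not the mean). Total weight W = 500; half-weight = 250.
Sort by position and accumulate weight:
  km 6 (Granby, w=60) → cum 60
  km 13 (Holt, w=50) → cum 110
  km 18 (Ashton, w=70) → cum 180
  km 23 (Brookfield, w=40) → cum 220
  km 24 (Denby, w=55) → cum 275  ≥ 250 → median here
  km 25 (Calder, w=60) → cum 335
  km 38 (Elwood, w=120) → cum 455
  km 39 (Fenton, w=45) → cum 500
Optimal location: km 24.

x = 24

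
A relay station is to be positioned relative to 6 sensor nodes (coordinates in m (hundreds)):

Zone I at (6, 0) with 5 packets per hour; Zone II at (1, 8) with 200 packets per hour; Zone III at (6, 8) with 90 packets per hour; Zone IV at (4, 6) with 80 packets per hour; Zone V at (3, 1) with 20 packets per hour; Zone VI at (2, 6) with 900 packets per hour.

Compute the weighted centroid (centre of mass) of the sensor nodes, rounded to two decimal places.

The minimiser of Σwᵢ‖p−pᵢ‖² is the weighted centroid p* = (Σwᵢpᵢ)/(Σwᵢ).
Σwᵢ = 1295.
Σwᵢxᵢ = 5·6 + 200·1 + 90·6 + 80·4 + 20·3 + 900·2 = 2950.
Σwᵢyᵢ = 5·0 + 200·8 + 90·8 + 80·6 + 20·1 + 900·6 = 8220.
x* = 2950/1295 = 2.28, y* = 8220/1295 = 6.35.

(2.28, 6.35)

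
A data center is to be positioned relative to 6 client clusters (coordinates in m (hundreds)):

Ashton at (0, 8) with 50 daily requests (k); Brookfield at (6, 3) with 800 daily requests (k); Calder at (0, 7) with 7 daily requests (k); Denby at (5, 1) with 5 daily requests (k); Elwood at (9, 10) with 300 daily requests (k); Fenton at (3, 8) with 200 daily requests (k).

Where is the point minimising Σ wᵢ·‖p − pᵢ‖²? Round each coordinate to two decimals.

The minimiser of Σwᵢ‖p−pᵢ‖² is the weighted centroid p* = (Σwᵢpᵢ)/(Σwᵢ).
Σwᵢ = 1362.
Σwᵢxᵢ = 50·0 + 800·6 + 7·0 + 5·5 + 300·9 + 200·3 = 8125.
Σwᵢyᵢ = 50·8 + 800·3 + 7·7 + 5·1 + 300·10 + 200·8 = 7454.
x* = 8125/1362 = 5.97, y* = 7454/1362 = 5.47.

(5.97, 5.47)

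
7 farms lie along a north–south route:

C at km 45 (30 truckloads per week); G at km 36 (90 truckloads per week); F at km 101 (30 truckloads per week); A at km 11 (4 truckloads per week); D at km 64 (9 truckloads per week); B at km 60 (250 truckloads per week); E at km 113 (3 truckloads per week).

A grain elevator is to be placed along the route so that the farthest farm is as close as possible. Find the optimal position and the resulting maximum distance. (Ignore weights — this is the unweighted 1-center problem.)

The 1-center on a line is the midpoint of the two extreme points: leftmost at 11, rightmost at 113.
Optimal location = (11 + 113)/2 = 62; maximum distance = (113 − 11)/2 = 51.

location 62, max distance 51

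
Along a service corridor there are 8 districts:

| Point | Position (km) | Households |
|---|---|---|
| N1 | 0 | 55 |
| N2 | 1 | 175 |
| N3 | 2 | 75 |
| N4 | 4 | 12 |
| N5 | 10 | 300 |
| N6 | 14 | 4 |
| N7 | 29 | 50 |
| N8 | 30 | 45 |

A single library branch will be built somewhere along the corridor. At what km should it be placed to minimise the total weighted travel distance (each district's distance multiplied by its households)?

For a sum of weighted absolute distances on a line, the optimum is the weighted median (not the mean). Total weight W = 716; half-weight = 358.
Sort by position and accumulate weight:
  km 0 (N1, w=55) → cum 55
  km 1 (N2, w=175) → cum 230
  km 2 (N3, w=75) → cum 305
  km 4 (N4, w=12) → cum 317
  km 10 (N5, w=300) → cum 617  ≥ 358 → median here
  km 14 (N6, w=4) → cum 621
  km 29 (N7, w=50) → cum 671
  km 30 (N8, w=45) → cum 716
Optimal location: km 10.

x = 10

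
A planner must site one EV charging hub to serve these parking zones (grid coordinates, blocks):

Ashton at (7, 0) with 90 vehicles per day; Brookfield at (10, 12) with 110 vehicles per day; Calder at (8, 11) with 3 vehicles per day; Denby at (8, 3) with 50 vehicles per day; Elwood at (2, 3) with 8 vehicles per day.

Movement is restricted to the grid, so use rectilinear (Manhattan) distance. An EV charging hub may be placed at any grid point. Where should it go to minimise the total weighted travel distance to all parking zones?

Manhattan distance separates: Σwᵢ(|x−xᵢ|+|y−yᵢ|) = Σwᵢ|x−xᵢ| + Σwᵢ|y−yᵢ|, so x and y are optimised independently as 1-D weighted medians.
Total weight W = 261; half = 130.5.
x-coordinate, sorted with cumulative weight:
  x=2 (Elwood, w=8) cum 8
  x=7 (Ashton, w=90) cum 98
  x=8 (Calder, w=3) cum 101
  x=8 (Denby, w=50) cum 151  ← median
  x=10 (Brookfield, w=110) cum 261
⇒ x* = 8
y-coordinate, sorted with cumulative weight:
  y=0 (Ashton, w=90) cum 90
  y=3 (Denby, w=50) cum 140  ← median
  y=3 (Elwood, w=8) cum 148
  y=11 (Calder, w=3) cum 151
  y=12 (Brookfield, w=110) cum 261
⇒ y* = 3

(8, 3)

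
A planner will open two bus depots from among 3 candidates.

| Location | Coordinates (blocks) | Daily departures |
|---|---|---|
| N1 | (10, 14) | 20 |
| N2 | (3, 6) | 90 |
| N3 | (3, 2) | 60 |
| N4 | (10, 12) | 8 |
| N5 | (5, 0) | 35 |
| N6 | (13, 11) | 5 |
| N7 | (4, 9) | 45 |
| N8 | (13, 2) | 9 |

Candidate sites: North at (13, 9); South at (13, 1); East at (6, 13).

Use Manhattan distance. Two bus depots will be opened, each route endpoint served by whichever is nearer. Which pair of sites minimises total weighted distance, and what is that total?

Evaluate every pair (each demand assigned to the nearer of the two):
  {South, East}: total = 2339
  {North, East}: total = 2713
  {North, South}: total = 2777
Best pair: {South, East} with total 2339.

{South, East}, total 2339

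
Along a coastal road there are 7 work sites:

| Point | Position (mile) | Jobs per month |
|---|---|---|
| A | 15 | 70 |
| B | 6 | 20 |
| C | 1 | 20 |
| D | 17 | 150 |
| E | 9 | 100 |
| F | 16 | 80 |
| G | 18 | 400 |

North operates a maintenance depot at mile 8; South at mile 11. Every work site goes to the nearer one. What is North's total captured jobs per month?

The indifferent point is the midpoint (8+11)/2 = 9.5; work sites left of it (closer to North at 8) go to North, those right go to South.
  C at 1 (w=20) → North
  B at 6 (w=20) → North
  E at 9 (w=100) → North
  A at 15 (w=70) → South
  F at 16 (w=80) → South
  D at 17 (w=150) → South
  G at 18 (w=400) → South
North captures 140; South captures 700.

140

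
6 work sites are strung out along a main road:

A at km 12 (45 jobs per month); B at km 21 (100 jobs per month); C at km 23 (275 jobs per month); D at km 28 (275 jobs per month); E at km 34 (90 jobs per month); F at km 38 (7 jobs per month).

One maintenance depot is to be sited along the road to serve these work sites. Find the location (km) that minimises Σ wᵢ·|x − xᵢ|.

x = 23

For a sum of weighted absolute distances on a line, the optimum is the weighted median (not the mean). Total weight W = 792; half-weight = 396.
Sort by position and accumulate weight:
  km 12 (A, w=45) → cum 45
  km 21 (B, w=100) → cum 145
  km 23 (C, w=275) → cum 420  ≥ 396 → median here
  km 28 (D, w=275) → cum 695
  km 34 (E, w=90) → cum 785
  km 38 (F, w=7) → cum 792
Optimal location: km 23.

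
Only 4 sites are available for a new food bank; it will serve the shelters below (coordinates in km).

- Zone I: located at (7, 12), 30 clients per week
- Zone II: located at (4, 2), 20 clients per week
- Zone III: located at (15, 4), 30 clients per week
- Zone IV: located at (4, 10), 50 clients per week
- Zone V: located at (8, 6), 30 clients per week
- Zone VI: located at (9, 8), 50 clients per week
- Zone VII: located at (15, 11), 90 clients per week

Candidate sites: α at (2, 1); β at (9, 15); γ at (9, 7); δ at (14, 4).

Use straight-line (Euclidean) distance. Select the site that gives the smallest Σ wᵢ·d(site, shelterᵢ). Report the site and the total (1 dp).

γ, total 1537.2 km

Total weighted distance at each candidate:
  α (2, 1): total = 3473.8
  β (9, 15): total = 2386.8
  γ (9, 7): total = 1537.2
  δ (14, 4): total = 2282.2
Minimum is at γ with total 1537.2 km.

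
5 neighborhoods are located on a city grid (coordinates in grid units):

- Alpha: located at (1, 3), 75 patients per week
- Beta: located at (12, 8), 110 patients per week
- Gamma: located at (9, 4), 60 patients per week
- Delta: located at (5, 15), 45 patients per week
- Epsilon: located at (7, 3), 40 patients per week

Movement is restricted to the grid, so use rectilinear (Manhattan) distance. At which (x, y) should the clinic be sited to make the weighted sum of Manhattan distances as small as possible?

Manhattan distance separates: Σwᵢ(|x−xᵢ|+|y−yᵢ|) = Σwᵢ|x−xᵢ| + Σwᵢ|y−yᵢ|, so x and y are optimised independently as 1-D weighted medians.
Total weight W = 330; half = 165.
x-coordinate, sorted with cumulative weight:
  x=1 (Alpha, w=75) cum 75
  x=5 (Delta, w=45) cum 120
  x=7 (Epsilon, w=40) cum 160
  x=9 (Gamma, w=60) cum 220  ← median
  x=12 (Beta, w=110) cum 330
⇒ x* = 9
y-coordinate, sorted with cumulative weight:
  y=3 (Alpha, w=75) cum 75
  y=3 (Epsilon, w=40) cum 115
  y=4 (Gamma, w=60) cum 175  ← median
  y=8 (Beta, w=110) cum 285
  y=15 (Delta, w=45) cum 330
⇒ y* = 4

(9, 4)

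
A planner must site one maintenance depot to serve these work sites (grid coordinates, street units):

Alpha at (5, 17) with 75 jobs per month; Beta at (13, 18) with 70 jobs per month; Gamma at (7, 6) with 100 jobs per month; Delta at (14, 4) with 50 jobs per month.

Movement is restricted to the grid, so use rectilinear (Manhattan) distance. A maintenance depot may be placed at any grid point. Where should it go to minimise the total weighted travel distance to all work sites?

Manhattan distance separates: Σwᵢ(|x−xᵢ|+|y−yᵢ|) = Σwᵢ|x−xᵢ| + Σwᵢ|y−yᵢ|, so x and y are optimised independently as 1-D weighted medians.
Total weight W = 295; half = 147.5.
x-coordinate, sorted with cumulative weight:
  x=5 (Alpha, w=75) cum 75
  x=7 (Gamma, w=100) cum 175  ← median
  x=13 (Beta, w=70) cum 245
  x=14 (Delta, w=50) cum 295
⇒ x* = 7
y-coordinate, sorted with cumulative weight:
  y=4 (Delta, w=50) cum 50
  y=6 (Gamma, w=100) cum 150  ← median
  y=17 (Alpha, w=75) cum 225
  y=18 (Beta, w=70) cum 295
⇒ y* = 6

(7, 6)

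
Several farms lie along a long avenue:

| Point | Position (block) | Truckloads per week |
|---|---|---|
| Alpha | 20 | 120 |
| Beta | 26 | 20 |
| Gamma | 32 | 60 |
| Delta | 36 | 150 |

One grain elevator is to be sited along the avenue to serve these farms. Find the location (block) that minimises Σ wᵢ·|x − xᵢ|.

For a sum of weighted absolute distances on a line, the optimum is the weighted median (not the mean). Total weight W = 350; half-weight = 175.
Sort by position and accumulate weight:
  block 20 (Alpha, w=120) → cum 120
  block 26 (Beta, w=20) → cum 140
  block 32 (Gamma, w=60) → cum 200  ≥ 175 → median here
  block 36 (Delta, w=150) → cum 350
Optimal location: block 32.

x = 32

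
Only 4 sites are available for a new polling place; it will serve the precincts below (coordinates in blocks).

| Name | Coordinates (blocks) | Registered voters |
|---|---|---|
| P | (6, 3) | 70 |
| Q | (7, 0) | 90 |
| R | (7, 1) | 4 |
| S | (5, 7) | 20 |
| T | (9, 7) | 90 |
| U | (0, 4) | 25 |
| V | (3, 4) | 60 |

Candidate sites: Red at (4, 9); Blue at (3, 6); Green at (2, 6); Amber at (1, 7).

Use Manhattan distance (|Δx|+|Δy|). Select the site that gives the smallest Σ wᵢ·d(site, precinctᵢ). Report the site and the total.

Total weighted distance at each candidate:
  Red (4, 9): total = 2959
  Blue (3, 6): total = 2291
  Green (2, 6): total = 2600
  Amber (1, 7): total = 3048
Minimum is at Blue with total 2291 blocks.

Blue, total 2291 blocks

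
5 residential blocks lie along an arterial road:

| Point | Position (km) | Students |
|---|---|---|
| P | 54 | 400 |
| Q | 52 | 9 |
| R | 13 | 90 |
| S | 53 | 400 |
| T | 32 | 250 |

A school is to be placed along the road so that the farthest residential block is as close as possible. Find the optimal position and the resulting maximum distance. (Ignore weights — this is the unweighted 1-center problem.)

The 1-center on a line is the midpoint of the two extreme points: leftmost at 13, rightmost at 54.
Optimal location = (13 + 54)/2 = 33.5; maximum distance = (54 − 13)/2 = 20.5.

location 33.5, max distance 20.5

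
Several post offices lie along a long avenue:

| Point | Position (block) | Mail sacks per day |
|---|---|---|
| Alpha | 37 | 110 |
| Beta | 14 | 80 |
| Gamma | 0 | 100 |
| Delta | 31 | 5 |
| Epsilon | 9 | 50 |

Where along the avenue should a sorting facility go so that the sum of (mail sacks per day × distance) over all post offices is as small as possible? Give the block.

x = 14

For a sum of weighted absolute distances on a line, the optimum is the weighted median (not the mean). Total weight W = 345; half-weight = 172.5.
Sort by position and accumulate weight:
  block 0 (Gamma, w=100) → cum 100
  block 9 (Epsilon, w=50) → cum 150
  block 14 (Beta, w=80) → cum 230  ≥ 172.5 → median here
  block 31 (Delta, w=5) → cum 235
  block 37 (Alpha, w=110) → cum 345
Optimal location: block 14.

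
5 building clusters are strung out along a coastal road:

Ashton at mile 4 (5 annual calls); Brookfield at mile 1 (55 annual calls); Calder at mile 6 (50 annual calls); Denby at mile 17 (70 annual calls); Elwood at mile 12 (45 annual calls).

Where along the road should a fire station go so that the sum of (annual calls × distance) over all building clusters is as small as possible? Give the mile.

x = 12

For a sum of weighted absolute distances on a line, the optimum is the weighted median (not the mean). Total weight W = 225; half-weight = 112.5.
Sort by position and accumulate weight:
  mile 1 (Brookfield, w=55) → cum 55
  mile 4 (Ashton, w=5) → cum 60
  mile 6 (Calder, w=50) → cum 110
  mile 12 (Elwood, w=45) → cum 155  ≥ 112.5 → median here
  mile 17 (Denby, w=70) → cum 225
Optimal location: mile 12.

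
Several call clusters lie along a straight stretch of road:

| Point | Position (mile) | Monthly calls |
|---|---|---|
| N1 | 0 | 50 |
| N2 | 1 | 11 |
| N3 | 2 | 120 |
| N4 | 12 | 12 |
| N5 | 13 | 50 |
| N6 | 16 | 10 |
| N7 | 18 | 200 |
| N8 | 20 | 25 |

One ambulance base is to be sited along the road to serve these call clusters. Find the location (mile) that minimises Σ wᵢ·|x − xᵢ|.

x = 13

For a sum of weighted absolute distances on a line, the optimum is the weighted median (not the mean). Total weight W = 478; half-weight = 239.
Sort by position and accumulate weight:
  mile 0 (N1, w=50) → cum 50
  mile 1 (N2, w=11) → cum 61
  mile 2 (N3, w=120) → cum 181
  mile 12 (N4, w=12) → cum 193
  mile 13 (N5, w=50) → cum 243  ≥ 239 → median here
  mile 16 (N6, w=10) → cum 253
  mile 18 (N7, w=200) → cum 453
  mile 20 (N8, w=25) → cum 478
Optimal location: mile 13.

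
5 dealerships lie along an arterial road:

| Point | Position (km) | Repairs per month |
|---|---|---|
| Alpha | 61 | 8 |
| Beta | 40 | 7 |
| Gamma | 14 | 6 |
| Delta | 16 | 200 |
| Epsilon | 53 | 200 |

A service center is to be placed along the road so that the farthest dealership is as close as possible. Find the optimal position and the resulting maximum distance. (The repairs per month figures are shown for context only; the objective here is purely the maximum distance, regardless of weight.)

location 37.5, max distance 23.5

The 1-center on a line is the midpoint of the two extreme points: leftmost at 14, rightmost at 61.
Optimal location = (14 + 61)/2 = 37.5; maximum distance = (61 − 14)/2 = 23.5.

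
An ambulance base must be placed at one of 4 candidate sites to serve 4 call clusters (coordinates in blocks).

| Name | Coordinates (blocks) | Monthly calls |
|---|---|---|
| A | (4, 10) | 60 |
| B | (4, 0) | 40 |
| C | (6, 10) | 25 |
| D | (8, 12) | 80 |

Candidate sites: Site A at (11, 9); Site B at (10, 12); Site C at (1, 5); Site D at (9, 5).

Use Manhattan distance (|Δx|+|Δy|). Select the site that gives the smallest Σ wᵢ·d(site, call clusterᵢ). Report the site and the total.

Total weighted distance at each candidate:
  Site A (11, 9): total = 1750
  Site B (10, 12): total = 1510
  Site C (1, 5): total = 2170
  Site D (9, 5): total = 1840
Minimum is at Site B with total 1510 blocks.

Site B, total 1510 blocks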